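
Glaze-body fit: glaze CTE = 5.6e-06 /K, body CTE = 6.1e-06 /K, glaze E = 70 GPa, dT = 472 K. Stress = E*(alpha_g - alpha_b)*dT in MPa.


Stress = 70*1000*(5.6e-06 - 6.1e-06)*472 = -16.5 MPa

-16.5


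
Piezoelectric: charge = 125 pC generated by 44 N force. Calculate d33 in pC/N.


d33 = 125 / 44 = 2.8 pC/N

2.8


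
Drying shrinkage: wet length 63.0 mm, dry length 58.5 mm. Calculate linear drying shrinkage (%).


DS = (63.0 - 58.5) / 63.0 * 100 = 7.14%

7.14


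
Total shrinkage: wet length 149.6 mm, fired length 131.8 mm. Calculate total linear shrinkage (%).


TS = (149.6 - 131.8) / 149.6 * 100 = 11.9%

11.9


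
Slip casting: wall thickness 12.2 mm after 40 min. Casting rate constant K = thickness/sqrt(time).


K = 12.2 / sqrt(40) = 12.2 / 6.3246 = 1.929 mm/min^0.5

1.929


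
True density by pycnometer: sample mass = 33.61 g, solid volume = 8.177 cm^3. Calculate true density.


TD = 33.61 / 8.177 = 4.11 g/cm^3

4.11


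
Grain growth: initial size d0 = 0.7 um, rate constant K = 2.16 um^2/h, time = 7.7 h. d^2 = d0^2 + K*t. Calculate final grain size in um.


d^2 = 0.7^2 + 2.16*7.7 = 17.122
d = sqrt(17.122) = 4.14 um

4.14


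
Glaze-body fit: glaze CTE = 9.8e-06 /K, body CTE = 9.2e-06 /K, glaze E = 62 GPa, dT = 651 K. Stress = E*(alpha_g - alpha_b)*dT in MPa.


Stress = 62*1000*(9.8e-06 - 9.2e-06)*651 = 24.2 MPa

24.2


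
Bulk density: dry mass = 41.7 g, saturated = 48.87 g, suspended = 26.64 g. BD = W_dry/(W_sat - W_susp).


BD = 41.7 / (48.87 - 26.64) = 41.7 / 22.23 = 1.876 g/cm^3

1.876


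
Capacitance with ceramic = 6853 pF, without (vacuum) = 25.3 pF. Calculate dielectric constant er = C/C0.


er = 6853 / 25.3 = 270.87

270.87


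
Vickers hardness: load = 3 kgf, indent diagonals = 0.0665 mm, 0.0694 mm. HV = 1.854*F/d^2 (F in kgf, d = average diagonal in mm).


d_avg = (0.0665+0.0694)/2 = 0.06795 mm
HV = 1.854*3/0.06795^2 = 1205

1205


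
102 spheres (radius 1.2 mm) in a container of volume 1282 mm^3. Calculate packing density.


V_sphere = 4/3*pi*1.2^3 = 7.2382 mm^3
Total V = 102*7.2382 = 738.2964 mm^3
PD = 738.2964 / 1282 = 0.576

0.576


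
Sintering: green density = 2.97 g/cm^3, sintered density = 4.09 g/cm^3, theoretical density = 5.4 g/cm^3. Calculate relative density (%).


Relative = 4.09 / 5.4 * 100 = 75.7%

75.7


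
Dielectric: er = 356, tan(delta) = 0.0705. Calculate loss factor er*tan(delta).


Loss = 356 * 0.0705 = 25.098

25.098


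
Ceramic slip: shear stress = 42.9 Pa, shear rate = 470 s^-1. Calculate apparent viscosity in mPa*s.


eta = tau/gamma * 1000 = 42.9/470 * 1000 = 91.3 mPa*s

91.3


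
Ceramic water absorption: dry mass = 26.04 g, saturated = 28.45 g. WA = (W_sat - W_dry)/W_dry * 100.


WA = (28.45 - 26.04) / 26.04 * 100 = 9.25%

9.25


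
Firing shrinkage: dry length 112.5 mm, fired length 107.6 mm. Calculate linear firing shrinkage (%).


FS = (112.5 - 107.6) / 112.5 * 100 = 4.36%

4.36


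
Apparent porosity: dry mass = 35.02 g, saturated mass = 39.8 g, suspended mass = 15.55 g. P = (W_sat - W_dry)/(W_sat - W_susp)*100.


P = (39.8 - 35.02) / (39.8 - 15.55) * 100 = 4.78 / 24.25 * 100 = 19.7%

19.7


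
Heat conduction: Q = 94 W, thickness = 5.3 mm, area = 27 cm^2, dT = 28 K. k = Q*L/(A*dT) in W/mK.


k = 94*5.3/1000/(27/10000*28) = 6.59 W/mK

6.59


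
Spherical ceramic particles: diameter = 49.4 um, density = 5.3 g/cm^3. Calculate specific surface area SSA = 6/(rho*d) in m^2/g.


SSA = 6 / (5.3 * 49.4) = 0.023 m^2/g

0.023


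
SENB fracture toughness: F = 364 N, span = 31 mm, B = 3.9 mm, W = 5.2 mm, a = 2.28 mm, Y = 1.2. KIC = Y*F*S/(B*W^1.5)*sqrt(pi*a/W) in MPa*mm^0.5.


KIC = 1.2*364*31/(3.9*5.2^1.5)*sqrt(pi*2.28/5.2) = 343.65

343.65


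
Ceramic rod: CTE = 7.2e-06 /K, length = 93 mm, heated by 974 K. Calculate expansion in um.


dL = 7.2e-06 * 93 * 974 * 1000 = 652.19 um

652.19


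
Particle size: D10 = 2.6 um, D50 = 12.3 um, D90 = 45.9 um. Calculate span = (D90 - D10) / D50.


Span = (45.9 - 2.6) / 12.3 = 43.3 / 12.3 = 3.52

3.52


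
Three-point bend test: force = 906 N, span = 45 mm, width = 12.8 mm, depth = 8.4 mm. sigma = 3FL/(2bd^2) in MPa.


sigma = 3*906*45/(2*12.8*8.4^2) = 67.7 MPa

67.7


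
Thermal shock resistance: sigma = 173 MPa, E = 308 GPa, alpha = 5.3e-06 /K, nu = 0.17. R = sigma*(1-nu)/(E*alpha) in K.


R = 173*(1-0.17)/(308*1000*5.3e-06) = 88 K

88


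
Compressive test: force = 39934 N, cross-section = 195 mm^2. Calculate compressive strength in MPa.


CS = 39934 / 195 = 204.8 MPa

204.8


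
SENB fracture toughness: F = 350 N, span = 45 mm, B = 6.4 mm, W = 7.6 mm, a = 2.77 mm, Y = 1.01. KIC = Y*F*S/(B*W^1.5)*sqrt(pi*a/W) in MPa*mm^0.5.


KIC = 1.01*350*45/(6.4*7.6^1.5)*sqrt(pi*2.77/7.6) = 126.94

126.94


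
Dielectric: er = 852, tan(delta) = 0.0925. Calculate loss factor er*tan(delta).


Loss = 852 * 0.0925 = 78.81

78.81


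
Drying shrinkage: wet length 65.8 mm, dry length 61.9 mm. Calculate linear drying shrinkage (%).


DS = (65.8 - 61.9) / 65.8 * 100 = 5.93%

5.93


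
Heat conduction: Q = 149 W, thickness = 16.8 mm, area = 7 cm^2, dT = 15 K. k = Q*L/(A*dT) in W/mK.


k = 149*16.8/1000/(7/10000*15) = 238.4 W/mK

238.4


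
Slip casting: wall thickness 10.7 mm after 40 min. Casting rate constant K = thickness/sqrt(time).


K = 10.7 / sqrt(40) = 10.7 / 6.3246 = 1.692 mm/min^0.5

1.692


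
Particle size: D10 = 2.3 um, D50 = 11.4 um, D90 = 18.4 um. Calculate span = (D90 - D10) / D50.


Span = (18.4 - 2.3) / 11.4 = 16.1 / 11.4 = 1.412

1.412


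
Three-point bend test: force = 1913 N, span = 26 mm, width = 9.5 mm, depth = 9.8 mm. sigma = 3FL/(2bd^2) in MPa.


sigma = 3*1913*26/(2*9.5*9.8^2) = 81.8 MPa

81.8


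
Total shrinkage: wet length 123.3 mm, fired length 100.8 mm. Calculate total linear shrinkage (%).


TS = (123.3 - 100.8) / 123.3 * 100 = 18.25%

18.25


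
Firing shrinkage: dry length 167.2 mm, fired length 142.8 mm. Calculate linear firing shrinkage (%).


FS = (167.2 - 142.8) / 167.2 * 100 = 14.59%

14.59


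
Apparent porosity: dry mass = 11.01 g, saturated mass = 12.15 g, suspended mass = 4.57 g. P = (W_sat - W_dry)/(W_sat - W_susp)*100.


P = (12.15 - 11.01) / (12.15 - 4.57) * 100 = 1.14 / 7.58 * 100 = 15.0%

15.0


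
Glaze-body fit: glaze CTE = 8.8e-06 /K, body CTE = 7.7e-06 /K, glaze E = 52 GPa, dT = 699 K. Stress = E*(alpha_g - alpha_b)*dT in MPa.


Stress = 52*1000*(8.8e-06 - 7.7e-06)*699 = 40.0 MPa

40.0


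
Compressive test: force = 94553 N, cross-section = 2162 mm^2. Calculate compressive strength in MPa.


CS = 94553 / 2162 = 43.7 MPa

43.7


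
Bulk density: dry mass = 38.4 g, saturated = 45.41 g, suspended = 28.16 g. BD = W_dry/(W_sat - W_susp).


BD = 38.4 / (45.41 - 28.16) = 38.4 / 17.25 = 2.226 g/cm^3

2.226


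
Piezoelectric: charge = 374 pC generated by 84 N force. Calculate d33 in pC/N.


d33 = 374 / 84 = 4.5 pC/N

4.5


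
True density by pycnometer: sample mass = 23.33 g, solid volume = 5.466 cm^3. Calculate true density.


TD = 23.33 / 5.466 = 4.268 g/cm^3

4.268


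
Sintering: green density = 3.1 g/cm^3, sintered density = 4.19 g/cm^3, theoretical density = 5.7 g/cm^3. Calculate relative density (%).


Relative = 4.19 / 5.7 * 100 = 73.5%

73.5


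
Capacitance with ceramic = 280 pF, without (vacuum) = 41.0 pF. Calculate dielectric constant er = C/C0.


er = 280 / 41.0 = 6.83

6.83


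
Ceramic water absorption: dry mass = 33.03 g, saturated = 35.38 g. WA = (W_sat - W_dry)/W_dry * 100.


WA = (35.38 - 33.03) / 33.03 * 100 = 7.11%

7.11


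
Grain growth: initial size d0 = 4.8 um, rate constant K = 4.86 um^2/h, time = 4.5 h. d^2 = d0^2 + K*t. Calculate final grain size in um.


d^2 = 4.8^2 + 4.86*4.5 = 44.91
d = sqrt(44.91) = 6.7 um

6.7


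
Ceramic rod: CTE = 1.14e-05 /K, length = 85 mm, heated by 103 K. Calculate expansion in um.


dL = 1.14e-05 * 85 * 103 * 1000 = 99.807 um

99.807


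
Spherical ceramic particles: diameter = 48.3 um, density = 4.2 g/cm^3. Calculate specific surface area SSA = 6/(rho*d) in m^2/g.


SSA = 6 / (4.2 * 48.3) = 0.03 m^2/g

0.03


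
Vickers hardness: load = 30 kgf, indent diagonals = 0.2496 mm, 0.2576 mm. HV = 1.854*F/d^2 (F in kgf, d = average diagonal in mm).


d_avg = (0.2496+0.2576)/2 = 0.2536 mm
HV = 1.854*30/0.2536^2 = 865

865


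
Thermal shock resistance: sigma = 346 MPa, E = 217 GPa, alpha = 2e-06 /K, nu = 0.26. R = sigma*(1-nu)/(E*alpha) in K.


R = 346*(1-0.26)/(217*1000*2e-06) = 590 K

590


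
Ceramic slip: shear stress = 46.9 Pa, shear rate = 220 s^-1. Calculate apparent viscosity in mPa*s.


eta = tau/gamma * 1000 = 46.9/220 * 1000 = 213.2 mPa*s

213.2


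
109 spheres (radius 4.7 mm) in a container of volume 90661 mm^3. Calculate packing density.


V_sphere = 4/3*pi*4.7^3 = 434.8928 mm^3
Total V = 109*434.8928 = 47403.3152 mm^3
PD = 47403.3152 / 90661 = 0.523

0.523


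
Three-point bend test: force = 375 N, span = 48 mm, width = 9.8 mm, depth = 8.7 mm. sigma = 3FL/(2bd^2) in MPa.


sigma = 3*375*48/(2*9.8*8.7^2) = 36.4 MPa

36.4


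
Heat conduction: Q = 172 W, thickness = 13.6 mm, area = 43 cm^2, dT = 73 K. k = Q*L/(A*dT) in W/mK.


k = 172*13.6/1000/(43/10000*73) = 7.45 W/mK

7.45


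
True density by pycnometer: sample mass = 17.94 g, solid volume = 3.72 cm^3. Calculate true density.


TD = 17.94 / 3.72 = 4.823 g/cm^3

4.823


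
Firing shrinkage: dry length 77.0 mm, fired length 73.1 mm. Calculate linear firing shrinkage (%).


FS = (77.0 - 73.1) / 77.0 * 100 = 5.06%

5.06


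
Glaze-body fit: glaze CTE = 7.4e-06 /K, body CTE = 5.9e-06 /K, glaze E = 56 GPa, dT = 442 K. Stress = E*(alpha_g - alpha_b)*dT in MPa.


Stress = 56*1000*(7.4e-06 - 5.9e-06)*442 = 37.1 MPa

37.1


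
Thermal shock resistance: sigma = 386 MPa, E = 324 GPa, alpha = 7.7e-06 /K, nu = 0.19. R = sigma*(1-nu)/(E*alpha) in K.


R = 386*(1-0.19)/(324*1000*7.7e-06) = 125 K

125


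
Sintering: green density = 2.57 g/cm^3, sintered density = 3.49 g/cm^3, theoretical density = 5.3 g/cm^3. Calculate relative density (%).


Relative = 3.49 / 5.3 * 100 = 65.8%

65.8


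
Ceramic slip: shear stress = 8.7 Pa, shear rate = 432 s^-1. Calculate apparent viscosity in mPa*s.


eta = tau/gamma * 1000 = 8.7/432 * 1000 = 20.1 mPa*s

20.1


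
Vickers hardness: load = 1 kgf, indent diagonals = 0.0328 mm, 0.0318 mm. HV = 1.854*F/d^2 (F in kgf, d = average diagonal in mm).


d_avg = (0.0328+0.0318)/2 = 0.0323 mm
HV = 1.854*1/0.0323^2 = 1777

1777


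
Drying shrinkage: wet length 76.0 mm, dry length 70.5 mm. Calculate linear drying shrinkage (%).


DS = (76.0 - 70.5) / 76.0 * 100 = 7.24%

7.24


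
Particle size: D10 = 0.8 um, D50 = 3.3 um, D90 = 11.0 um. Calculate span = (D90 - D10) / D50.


Span = (11.0 - 0.8) / 3.3 = 10.2 / 3.3 = 3.091

3.091


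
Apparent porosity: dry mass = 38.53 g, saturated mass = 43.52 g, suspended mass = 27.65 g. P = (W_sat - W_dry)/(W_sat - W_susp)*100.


P = (43.52 - 38.53) / (43.52 - 27.65) * 100 = 4.99 / 15.87 * 100 = 31.4%

31.4


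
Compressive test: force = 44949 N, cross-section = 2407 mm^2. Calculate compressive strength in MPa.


CS = 44949 / 2407 = 18.7 MPa

18.7


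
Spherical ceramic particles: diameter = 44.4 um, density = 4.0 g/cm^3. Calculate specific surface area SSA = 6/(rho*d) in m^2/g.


SSA = 6 / (4.0 * 44.4) = 0.034 m^2/g

0.034


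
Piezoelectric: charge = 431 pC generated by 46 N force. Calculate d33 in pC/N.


d33 = 431 / 46 = 9.4 pC/N

9.4


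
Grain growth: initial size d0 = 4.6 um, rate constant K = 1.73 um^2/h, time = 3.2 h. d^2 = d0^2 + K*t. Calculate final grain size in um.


d^2 = 4.6^2 + 1.73*3.2 = 26.696
d = sqrt(26.696) = 5.17 um

5.17


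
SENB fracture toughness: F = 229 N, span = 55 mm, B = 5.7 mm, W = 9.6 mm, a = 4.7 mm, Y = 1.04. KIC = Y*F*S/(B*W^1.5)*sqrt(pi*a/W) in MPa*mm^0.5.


KIC = 1.04*229*55/(5.7*9.6^1.5)*sqrt(pi*4.7/9.6) = 95.82

95.82


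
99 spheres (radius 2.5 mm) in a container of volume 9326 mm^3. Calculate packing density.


V_sphere = 4/3*pi*2.5^3 = 65.4498 mm^3
Total V = 99*65.4498 = 6479.5302 mm^3
PD = 6479.5302 / 9326 = 0.695

0.695


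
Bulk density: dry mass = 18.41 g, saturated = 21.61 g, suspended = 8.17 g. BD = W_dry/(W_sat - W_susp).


BD = 18.41 / (21.61 - 8.17) = 18.41 / 13.44 = 1.37 g/cm^3

1.37


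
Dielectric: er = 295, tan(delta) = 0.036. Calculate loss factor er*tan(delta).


Loss = 295 * 0.036 = 10.62

10.62


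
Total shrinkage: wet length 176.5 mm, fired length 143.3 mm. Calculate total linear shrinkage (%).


TS = (176.5 - 143.3) / 176.5 * 100 = 18.81%

18.81


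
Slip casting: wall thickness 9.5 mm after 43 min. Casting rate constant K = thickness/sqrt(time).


K = 9.5 / sqrt(43) = 9.5 / 6.5574 = 1.449 mm/min^0.5

1.449


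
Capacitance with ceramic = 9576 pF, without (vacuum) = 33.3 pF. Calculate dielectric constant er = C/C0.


er = 9576 / 33.3 = 287.57

287.57


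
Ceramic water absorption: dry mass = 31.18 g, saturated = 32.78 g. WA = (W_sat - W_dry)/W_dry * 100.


WA = (32.78 - 31.18) / 31.18 * 100 = 5.13%

5.13


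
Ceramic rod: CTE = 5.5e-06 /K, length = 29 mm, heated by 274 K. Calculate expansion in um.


dL = 5.5e-06 * 29 * 274 * 1000 = 43.703 um

43.703


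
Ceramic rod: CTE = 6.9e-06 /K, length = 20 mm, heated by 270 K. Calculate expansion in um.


dL = 6.9e-06 * 20 * 270 * 1000 = 37.26 um

37.26


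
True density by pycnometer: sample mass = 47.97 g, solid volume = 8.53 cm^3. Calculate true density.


TD = 47.97 / 8.53 = 5.624 g/cm^3

5.624


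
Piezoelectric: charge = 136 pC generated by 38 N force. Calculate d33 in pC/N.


d33 = 136 / 38 = 3.6 pC/N

3.6


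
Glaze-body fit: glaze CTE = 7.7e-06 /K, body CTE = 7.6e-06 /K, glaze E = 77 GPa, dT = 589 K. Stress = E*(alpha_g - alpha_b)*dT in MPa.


Stress = 77*1000*(7.7e-06 - 7.6e-06)*589 = 4.5 MPa

4.5


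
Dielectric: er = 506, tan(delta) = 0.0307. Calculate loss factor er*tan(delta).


Loss = 506 * 0.0307 = 15.534

15.534


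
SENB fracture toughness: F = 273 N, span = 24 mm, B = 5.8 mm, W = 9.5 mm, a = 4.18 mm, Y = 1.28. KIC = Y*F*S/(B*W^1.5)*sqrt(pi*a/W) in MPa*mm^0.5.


KIC = 1.28*273*24/(5.8*9.5^1.5)*sqrt(pi*4.18/9.5) = 58.06

58.06


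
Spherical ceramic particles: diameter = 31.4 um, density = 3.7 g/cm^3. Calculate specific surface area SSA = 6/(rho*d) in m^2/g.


SSA = 6 / (3.7 * 31.4) = 0.052 m^2/g

0.052


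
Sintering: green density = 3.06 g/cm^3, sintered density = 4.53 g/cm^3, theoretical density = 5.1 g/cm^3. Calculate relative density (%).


Relative = 4.53 / 5.1 * 100 = 88.8%

88.8


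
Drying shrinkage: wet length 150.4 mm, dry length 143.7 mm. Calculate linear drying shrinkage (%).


DS = (150.4 - 143.7) / 150.4 * 100 = 4.45%

4.45


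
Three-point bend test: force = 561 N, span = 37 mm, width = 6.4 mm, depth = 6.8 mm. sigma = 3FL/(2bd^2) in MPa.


sigma = 3*561*37/(2*6.4*6.8^2) = 105.2 MPa

105.2


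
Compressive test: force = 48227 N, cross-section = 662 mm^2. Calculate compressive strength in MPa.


CS = 48227 / 662 = 72.9 MPa

72.9


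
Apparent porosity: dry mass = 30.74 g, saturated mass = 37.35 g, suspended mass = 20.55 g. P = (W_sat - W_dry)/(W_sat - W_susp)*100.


P = (37.35 - 30.74) / (37.35 - 20.55) * 100 = 6.61 / 16.8 * 100 = 39.3%

39.3


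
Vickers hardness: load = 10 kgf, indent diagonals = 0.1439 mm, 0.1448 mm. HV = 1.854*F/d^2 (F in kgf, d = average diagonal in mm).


d_avg = (0.1439+0.1448)/2 = 0.14435 mm
HV = 1.854*10/0.14435^2 = 890

890


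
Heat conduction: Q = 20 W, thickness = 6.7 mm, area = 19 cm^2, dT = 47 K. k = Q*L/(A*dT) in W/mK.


k = 20*6.7/1000/(19/10000*47) = 1.5 W/mK

1.5


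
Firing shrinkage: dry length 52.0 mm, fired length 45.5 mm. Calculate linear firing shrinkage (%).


FS = (52.0 - 45.5) / 52.0 * 100 = 12.5%

12.5


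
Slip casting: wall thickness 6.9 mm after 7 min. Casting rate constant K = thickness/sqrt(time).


K = 6.9 / sqrt(7) = 6.9 / 2.6458 = 2.608 mm/min^0.5

2.608


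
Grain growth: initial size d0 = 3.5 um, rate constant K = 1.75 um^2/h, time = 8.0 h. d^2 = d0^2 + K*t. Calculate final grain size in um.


d^2 = 3.5^2 + 1.75*8.0 = 26.25
d = sqrt(26.25) = 5.12 um

5.12


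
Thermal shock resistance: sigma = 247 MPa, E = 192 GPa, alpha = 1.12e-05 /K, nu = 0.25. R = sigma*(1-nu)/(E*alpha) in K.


R = 247*(1-0.25)/(192*1000*1.12e-05) = 86 K

86


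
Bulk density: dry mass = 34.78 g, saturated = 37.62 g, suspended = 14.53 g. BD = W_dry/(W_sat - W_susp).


BD = 34.78 / (37.62 - 14.53) = 34.78 / 23.09 = 1.506 g/cm^3

1.506


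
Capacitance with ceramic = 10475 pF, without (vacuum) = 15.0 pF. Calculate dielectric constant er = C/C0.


er = 10475 / 15.0 = 698.33

698.33


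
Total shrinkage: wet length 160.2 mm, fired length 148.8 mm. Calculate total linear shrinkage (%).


TS = (160.2 - 148.8) / 160.2 * 100 = 7.12%

7.12


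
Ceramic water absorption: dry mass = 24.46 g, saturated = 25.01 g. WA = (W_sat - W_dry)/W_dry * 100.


WA = (25.01 - 24.46) / 24.46 * 100 = 2.25%

2.25


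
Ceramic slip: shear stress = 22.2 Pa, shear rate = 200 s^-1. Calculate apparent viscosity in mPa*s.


eta = tau/gamma * 1000 = 22.2/200 * 1000 = 111.0 mPa*s

111.0


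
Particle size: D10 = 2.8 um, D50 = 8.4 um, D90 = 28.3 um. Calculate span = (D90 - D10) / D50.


Span = (28.3 - 2.8) / 8.4 = 25.5 / 8.4 = 3.036

3.036


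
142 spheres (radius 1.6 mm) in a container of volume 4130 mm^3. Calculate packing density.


V_sphere = 4/3*pi*1.6^3 = 17.1573 mm^3
Total V = 142*17.1573 = 2436.3366 mm^3
PD = 2436.3366 / 4130 = 0.59

0.59


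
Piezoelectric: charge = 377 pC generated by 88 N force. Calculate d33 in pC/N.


d33 = 377 / 88 = 4.3 pC/N

4.3


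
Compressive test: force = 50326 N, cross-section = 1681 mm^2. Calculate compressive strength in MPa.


CS = 50326 / 1681 = 29.9 MPa

29.9


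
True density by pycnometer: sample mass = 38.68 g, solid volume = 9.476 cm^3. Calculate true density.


TD = 38.68 / 9.476 = 4.082 g/cm^3

4.082


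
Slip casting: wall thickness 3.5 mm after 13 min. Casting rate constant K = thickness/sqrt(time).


K = 3.5 / sqrt(13) = 3.5 / 3.6056 = 0.971 mm/min^0.5

0.971


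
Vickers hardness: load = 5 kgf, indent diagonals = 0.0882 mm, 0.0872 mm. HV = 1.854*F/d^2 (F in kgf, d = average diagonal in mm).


d_avg = (0.0882+0.0872)/2 = 0.0877 mm
HV = 1.854*5/0.0877^2 = 1205

1205


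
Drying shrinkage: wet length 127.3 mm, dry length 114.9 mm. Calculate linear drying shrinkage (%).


DS = (127.3 - 114.9) / 127.3 * 100 = 9.74%

9.74


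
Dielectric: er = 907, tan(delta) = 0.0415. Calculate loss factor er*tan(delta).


Loss = 907 * 0.0415 = 37.641

37.641


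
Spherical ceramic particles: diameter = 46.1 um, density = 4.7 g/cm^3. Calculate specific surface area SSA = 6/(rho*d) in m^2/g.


SSA = 6 / (4.7 * 46.1) = 0.028 m^2/g

0.028


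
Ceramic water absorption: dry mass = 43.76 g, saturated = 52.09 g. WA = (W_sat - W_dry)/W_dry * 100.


WA = (52.09 - 43.76) / 43.76 * 100 = 19.04%

19.04


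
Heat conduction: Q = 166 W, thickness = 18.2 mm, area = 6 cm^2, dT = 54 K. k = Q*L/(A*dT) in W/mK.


k = 166*18.2/1000/(6/10000*54) = 93.25 W/mK

93.25


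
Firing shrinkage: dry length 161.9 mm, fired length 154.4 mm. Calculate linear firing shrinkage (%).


FS = (161.9 - 154.4) / 161.9 * 100 = 4.63%

4.63


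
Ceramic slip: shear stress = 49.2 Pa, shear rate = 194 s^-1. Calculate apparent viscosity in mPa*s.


eta = tau/gamma * 1000 = 49.2/194 * 1000 = 253.6 mPa*s

253.6


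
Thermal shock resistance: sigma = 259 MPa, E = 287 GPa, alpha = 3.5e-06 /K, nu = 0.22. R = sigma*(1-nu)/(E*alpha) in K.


R = 259*(1-0.22)/(287*1000*3.5e-06) = 201 K

201


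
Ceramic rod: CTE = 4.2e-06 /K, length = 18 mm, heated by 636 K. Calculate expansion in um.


dL = 4.2e-06 * 18 * 636 * 1000 = 48.082 um

48.082


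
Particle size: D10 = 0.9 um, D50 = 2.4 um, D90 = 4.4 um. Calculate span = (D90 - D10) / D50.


Span = (4.4 - 0.9) / 2.4 = 3.5 / 2.4 = 1.458

1.458


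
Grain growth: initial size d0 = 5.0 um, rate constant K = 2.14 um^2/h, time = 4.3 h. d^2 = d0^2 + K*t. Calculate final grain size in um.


d^2 = 5.0^2 + 2.14*4.3 = 34.202
d = sqrt(34.202) = 5.85 um

5.85


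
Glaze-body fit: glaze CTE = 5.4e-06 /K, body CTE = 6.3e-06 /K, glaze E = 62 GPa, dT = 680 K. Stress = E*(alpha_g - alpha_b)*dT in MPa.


Stress = 62*1000*(5.4e-06 - 6.3e-06)*680 = -37.9 MPa

-37.9


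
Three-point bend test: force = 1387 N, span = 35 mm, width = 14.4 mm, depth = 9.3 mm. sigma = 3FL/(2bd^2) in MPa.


sigma = 3*1387*35/(2*14.4*9.3^2) = 58.5 MPa

58.5


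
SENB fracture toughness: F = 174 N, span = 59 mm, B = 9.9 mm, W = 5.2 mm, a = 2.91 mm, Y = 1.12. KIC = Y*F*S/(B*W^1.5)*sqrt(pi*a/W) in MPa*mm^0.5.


KIC = 1.12*174*59/(9.9*5.2^1.5)*sqrt(pi*2.91/5.2) = 129.87

129.87


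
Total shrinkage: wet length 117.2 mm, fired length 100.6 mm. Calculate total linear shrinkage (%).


TS = (117.2 - 100.6) / 117.2 * 100 = 14.16%

14.16


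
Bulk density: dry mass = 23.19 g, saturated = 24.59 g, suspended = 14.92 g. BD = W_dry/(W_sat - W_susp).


BD = 23.19 / (24.59 - 14.92) = 23.19 / 9.67 = 2.398 g/cm^3

2.398


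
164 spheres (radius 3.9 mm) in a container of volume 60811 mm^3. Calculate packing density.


V_sphere = 4/3*pi*3.9^3 = 248.4748 mm^3
Total V = 164*248.4748 = 40749.8672 mm^3
PD = 40749.8672 / 60811 = 0.67

0.67


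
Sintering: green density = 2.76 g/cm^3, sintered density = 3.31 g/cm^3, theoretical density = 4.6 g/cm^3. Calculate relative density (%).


Relative = 3.31 / 4.6 * 100 = 72.0%

72.0


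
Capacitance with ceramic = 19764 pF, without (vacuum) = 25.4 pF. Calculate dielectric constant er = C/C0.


er = 19764 / 25.4 = 778.11

778.11


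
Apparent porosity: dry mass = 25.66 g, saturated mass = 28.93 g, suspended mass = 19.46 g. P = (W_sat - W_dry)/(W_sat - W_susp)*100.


P = (28.93 - 25.66) / (28.93 - 19.46) * 100 = 3.27 / 9.47 * 100 = 34.5%

34.5


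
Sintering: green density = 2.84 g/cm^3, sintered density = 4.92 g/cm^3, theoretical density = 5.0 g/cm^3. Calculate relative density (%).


Relative = 4.92 / 5.0 * 100 = 98.4%

98.4


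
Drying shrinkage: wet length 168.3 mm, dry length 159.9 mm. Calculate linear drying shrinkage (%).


DS = (168.3 - 159.9) / 168.3 * 100 = 4.99%

4.99


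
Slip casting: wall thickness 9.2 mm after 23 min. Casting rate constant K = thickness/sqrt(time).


K = 9.2 / sqrt(23) = 9.2 / 4.7958 = 1.918 mm/min^0.5

1.918


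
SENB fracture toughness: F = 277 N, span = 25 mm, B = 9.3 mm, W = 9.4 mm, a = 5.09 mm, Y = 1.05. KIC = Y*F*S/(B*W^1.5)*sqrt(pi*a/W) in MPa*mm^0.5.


KIC = 1.05*277*25/(9.3*9.4^1.5)*sqrt(pi*5.09/9.4) = 35.38

35.38


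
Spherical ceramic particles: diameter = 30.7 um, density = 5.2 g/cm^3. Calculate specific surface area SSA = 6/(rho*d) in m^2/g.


SSA = 6 / (5.2 * 30.7) = 0.038 m^2/g

0.038


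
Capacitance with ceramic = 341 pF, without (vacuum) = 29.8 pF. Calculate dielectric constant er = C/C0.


er = 341 / 29.8 = 11.44

11.44


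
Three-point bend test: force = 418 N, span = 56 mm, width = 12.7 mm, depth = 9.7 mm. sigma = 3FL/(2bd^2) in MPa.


sigma = 3*418*56/(2*12.7*9.7^2) = 29.4 MPa

29.4


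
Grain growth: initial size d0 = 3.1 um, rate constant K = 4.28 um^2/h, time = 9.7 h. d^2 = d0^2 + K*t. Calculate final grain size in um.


d^2 = 3.1^2 + 4.28*9.7 = 51.126
d = sqrt(51.126) = 7.15 um

7.15


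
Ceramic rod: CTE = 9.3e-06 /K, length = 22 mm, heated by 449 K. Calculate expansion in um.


dL = 9.3e-06 * 22 * 449 * 1000 = 91.865 um

91.865


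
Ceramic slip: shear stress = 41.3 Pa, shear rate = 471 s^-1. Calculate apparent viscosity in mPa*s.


eta = tau/gamma * 1000 = 41.3/471 * 1000 = 87.7 mPa*s

87.7


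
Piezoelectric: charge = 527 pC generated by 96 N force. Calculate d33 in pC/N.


d33 = 527 / 96 = 5.5 pC/N

5.5


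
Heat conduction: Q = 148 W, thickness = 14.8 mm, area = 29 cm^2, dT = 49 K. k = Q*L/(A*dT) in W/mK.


k = 148*14.8/1000/(29/10000*49) = 15.41 W/mK

15.41


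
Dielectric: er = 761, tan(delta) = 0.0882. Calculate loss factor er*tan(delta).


Loss = 761 * 0.0882 = 67.12

67.12


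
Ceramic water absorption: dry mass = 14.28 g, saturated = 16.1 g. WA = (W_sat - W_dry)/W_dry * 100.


WA = (16.1 - 14.28) / 14.28 * 100 = 12.75%

12.75


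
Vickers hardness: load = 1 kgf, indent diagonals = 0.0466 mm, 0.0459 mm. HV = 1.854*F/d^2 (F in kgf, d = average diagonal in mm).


d_avg = (0.0466+0.0459)/2 = 0.04625 mm
HV = 1.854*1/0.04625^2 = 867

867


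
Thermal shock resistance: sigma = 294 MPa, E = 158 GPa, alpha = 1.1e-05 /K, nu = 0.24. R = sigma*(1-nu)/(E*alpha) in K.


R = 294*(1-0.24)/(158*1000*1.1e-05) = 129 K

129


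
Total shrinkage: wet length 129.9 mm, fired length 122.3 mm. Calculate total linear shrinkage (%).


TS = (129.9 - 122.3) / 129.9 * 100 = 5.85%

5.85


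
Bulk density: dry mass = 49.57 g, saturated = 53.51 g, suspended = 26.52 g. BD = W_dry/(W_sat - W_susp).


BD = 49.57 / (53.51 - 26.52) = 49.57 / 26.99 = 1.837 g/cm^3

1.837


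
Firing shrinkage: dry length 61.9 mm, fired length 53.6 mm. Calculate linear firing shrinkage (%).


FS = (61.9 - 53.6) / 61.9 * 100 = 13.41%

13.41


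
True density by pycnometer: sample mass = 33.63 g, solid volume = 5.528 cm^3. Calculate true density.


TD = 33.63 / 5.528 = 6.084 g/cm^3

6.084


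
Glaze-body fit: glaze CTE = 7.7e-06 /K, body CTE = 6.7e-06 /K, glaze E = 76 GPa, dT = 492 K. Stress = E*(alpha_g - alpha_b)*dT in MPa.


Stress = 76*1000*(7.7e-06 - 6.7e-06)*492 = 37.4 MPa

37.4


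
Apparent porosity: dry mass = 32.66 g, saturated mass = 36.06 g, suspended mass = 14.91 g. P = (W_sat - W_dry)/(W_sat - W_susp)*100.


P = (36.06 - 32.66) / (36.06 - 14.91) * 100 = 3.4 / 21.15 * 100 = 16.1%

16.1


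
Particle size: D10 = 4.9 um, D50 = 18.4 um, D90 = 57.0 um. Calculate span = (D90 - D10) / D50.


Span = (57.0 - 4.9) / 18.4 = 52.1 / 18.4 = 2.832

2.832


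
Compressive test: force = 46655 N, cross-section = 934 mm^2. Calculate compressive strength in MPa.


CS = 46655 / 934 = 50.0 MPa

50.0


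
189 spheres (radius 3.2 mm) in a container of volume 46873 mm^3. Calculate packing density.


V_sphere = 4/3*pi*3.2^3 = 137.2583 mm^3
Total V = 189*137.2583 = 25941.8187 mm^3
PD = 25941.8187 / 46873 = 0.553

0.553


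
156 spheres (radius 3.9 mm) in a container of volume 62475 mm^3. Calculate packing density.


V_sphere = 4/3*pi*3.9^3 = 248.4748 mm^3
Total V = 156*248.4748 = 38762.0688 mm^3
PD = 38762.0688 / 62475 = 0.62

0.62


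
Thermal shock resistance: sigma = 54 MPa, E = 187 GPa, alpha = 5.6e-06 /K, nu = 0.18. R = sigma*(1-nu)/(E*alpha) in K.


R = 54*(1-0.18)/(187*1000*5.6e-06) = 42 K

42


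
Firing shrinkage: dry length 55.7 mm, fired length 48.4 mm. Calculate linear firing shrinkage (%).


FS = (55.7 - 48.4) / 55.7 * 100 = 13.11%

13.11


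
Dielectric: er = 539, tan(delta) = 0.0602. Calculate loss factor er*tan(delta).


Loss = 539 * 0.0602 = 32.448

32.448


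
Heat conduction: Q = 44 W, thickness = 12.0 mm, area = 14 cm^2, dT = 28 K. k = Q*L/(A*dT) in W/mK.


k = 44*12.0/1000/(14/10000*28) = 13.47 W/mK

13.47


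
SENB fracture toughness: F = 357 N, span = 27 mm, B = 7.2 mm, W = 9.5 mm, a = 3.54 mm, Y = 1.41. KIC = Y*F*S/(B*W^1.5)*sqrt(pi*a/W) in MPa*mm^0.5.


KIC = 1.41*357*27/(7.2*9.5^1.5)*sqrt(pi*3.54/9.5) = 69.75

69.75


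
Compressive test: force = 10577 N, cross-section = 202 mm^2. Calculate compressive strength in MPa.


CS = 10577 / 202 = 52.4 MPa

52.4


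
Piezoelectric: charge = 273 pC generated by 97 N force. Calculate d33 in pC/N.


d33 = 273 / 97 = 2.8 pC/N

2.8


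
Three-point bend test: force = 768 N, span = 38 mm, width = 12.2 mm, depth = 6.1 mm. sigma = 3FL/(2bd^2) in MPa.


sigma = 3*768*38/(2*12.2*6.1^2) = 96.4 MPa

96.4


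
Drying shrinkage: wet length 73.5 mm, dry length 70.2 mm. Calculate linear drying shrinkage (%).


DS = (73.5 - 70.2) / 73.5 * 100 = 4.49%

4.49


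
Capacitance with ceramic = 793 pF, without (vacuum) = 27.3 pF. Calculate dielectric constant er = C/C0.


er = 793 / 27.3 = 29.05

29.05


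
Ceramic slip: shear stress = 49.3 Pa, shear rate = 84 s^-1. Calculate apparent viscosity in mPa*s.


eta = tau/gamma * 1000 = 49.3/84 * 1000 = 586.9 mPa*s

586.9


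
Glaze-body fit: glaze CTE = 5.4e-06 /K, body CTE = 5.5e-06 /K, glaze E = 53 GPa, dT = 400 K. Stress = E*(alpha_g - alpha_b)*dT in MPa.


Stress = 53*1000*(5.4e-06 - 5.5e-06)*400 = -2.1 MPa

-2.1


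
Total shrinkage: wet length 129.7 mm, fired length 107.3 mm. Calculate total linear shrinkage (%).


TS = (129.7 - 107.3) / 129.7 * 100 = 17.27%

17.27


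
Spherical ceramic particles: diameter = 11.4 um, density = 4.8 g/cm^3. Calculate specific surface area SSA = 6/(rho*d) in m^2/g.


SSA = 6 / (4.8 * 11.4) = 0.11 m^2/g

0.11


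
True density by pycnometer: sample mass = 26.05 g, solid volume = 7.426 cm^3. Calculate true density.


TD = 26.05 / 7.426 = 3.508 g/cm^3

3.508


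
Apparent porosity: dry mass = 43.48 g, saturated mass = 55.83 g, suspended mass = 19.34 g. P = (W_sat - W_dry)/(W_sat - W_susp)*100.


P = (55.83 - 43.48) / (55.83 - 19.34) * 100 = 12.35 / 36.49 * 100 = 33.8%

33.8


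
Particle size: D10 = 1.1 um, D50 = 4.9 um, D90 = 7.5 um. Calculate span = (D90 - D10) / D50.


Span = (7.5 - 1.1) / 4.9 = 6.4 / 4.9 = 1.306

1.306


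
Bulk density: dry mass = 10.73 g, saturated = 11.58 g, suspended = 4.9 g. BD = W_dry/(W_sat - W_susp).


BD = 10.73 / (11.58 - 4.9) = 10.73 / 6.68 = 1.606 g/cm^3

1.606


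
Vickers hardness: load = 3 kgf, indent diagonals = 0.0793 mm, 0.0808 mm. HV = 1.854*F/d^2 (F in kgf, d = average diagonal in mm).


d_avg = (0.0793+0.0808)/2 = 0.08005 mm
HV = 1.854*3/0.08005^2 = 868

868


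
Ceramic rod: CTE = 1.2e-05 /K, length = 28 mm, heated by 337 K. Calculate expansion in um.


dL = 1.2e-05 * 28 * 337 * 1000 = 113.232 um

113.232


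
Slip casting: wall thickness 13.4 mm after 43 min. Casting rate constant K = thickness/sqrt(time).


K = 13.4 / sqrt(43) = 13.4 / 6.5574 = 2.043 mm/min^0.5

2.043


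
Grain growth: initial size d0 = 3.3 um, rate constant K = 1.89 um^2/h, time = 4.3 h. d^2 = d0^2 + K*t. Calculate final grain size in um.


d^2 = 3.3^2 + 1.89*4.3 = 19.017
d = sqrt(19.017) = 4.36 um

4.36


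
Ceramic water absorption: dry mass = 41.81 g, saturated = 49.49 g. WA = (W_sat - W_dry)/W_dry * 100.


WA = (49.49 - 41.81) / 41.81 * 100 = 18.37%

18.37


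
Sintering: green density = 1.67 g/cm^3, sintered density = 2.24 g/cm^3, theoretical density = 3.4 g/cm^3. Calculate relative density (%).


Relative = 2.24 / 3.4 * 100 = 65.9%

65.9


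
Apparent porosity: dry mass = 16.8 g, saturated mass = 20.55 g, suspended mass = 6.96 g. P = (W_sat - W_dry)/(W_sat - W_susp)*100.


P = (20.55 - 16.8) / (20.55 - 6.96) * 100 = 3.75 / 13.59 * 100 = 27.6%

27.6


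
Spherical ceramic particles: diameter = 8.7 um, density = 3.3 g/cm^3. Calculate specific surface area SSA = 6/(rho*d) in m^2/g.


SSA = 6 / (3.3 * 8.7) = 0.209 m^2/g

0.209


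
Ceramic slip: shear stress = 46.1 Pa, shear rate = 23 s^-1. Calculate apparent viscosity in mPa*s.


eta = tau/gamma * 1000 = 46.1/23 * 1000 = 2004.3 mPa*s

2004.3


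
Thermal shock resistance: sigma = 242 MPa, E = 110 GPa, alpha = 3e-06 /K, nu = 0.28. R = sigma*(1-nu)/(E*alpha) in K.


R = 242*(1-0.28)/(110*1000*3e-06) = 528 K

528


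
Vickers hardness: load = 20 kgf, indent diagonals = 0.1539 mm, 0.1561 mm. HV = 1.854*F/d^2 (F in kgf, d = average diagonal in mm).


d_avg = (0.1539+0.1561)/2 = 0.155 mm
HV = 1.854*20/0.155^2 = 1543

1543


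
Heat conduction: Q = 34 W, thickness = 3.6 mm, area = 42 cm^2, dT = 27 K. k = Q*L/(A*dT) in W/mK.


k = 34*3.6/1000/(42/10000*27) = 1.08 W/mK

1.08


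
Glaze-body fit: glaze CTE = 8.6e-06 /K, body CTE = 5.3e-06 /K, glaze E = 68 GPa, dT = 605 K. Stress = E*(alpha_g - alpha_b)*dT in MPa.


Stress = 68*1000*(8.6e-06 - 5.3e-06)*605 = 135.8 MPa

135.8


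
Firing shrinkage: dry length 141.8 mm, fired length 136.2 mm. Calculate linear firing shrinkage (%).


FS = (141.8 - 136.2) / 141.8 * 100 = 3.95%

3.95


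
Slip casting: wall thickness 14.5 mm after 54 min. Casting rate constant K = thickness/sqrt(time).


K = 14.5 / sqrt(54) = 14.5 / 7.3485 = 1.973 mm/min^0.5

1.973


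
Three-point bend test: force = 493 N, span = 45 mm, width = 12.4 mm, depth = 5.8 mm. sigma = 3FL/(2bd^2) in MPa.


sigma = 3*493*45/(2*12.4*5.8^2) = 79.8 MPa

79.8


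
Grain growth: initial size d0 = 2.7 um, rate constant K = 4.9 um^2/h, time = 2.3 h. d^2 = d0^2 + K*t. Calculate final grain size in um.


d^2 = 2.7^2 + 4.9*2.3 = 18.56
d = sqrt(18.56) = 4.31 um

4.31


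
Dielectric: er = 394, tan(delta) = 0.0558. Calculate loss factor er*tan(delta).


Loss = 394 * 0.0558 = 21.985

21.985


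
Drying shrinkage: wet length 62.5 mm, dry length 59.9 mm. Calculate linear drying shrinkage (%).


DS = (62.5 - 59.9) / 62.5 * 100 = 4.16%

4.16


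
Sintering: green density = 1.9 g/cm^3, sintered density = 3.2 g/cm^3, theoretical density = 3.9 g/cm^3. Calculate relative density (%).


Relative = 3.2 / 3.9 * 100 = 82.1%

82.1


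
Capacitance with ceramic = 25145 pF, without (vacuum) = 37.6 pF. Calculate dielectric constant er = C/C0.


er = 25145 / 37.6 = 668.75

668.75


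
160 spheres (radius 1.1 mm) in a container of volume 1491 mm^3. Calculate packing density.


V_sphere = 4/3*pi*1.1^3 = 5.5753 mm^3
Total V = 160*5.5753 = 892.048 mm^3
PD = 892.048 / 1491 = 0.598

0.598


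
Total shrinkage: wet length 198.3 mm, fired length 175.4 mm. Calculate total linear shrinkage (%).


TS = (198.3 - 175.4) / 198.3 * 100 = 11.55%

11.55


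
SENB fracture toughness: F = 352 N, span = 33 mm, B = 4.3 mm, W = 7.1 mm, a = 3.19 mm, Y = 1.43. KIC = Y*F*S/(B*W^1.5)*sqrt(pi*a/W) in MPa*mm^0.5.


KIC = 1.43*352*33/(4.3*7.1^1.5)*sqrt(pi*3.19/7.1) = 242.59

242.59


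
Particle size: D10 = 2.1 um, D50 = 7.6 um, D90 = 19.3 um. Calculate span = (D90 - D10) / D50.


Span = (19.3 - 2.1) / 7.6 = 17.2 / 7.6 = 2.263

2.263


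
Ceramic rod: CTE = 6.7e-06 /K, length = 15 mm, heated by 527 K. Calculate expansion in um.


dL = 6.7e-06 * 15 * 527 * 1000 = 52.964 um

52.964


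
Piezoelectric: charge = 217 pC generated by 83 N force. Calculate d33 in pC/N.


d33 = 217 / 83 = 2.6 pC/N

2.6


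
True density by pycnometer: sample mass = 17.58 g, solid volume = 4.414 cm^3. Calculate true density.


TD = 17.58 / 4.414 = 3.983 g/cm^3

3.983


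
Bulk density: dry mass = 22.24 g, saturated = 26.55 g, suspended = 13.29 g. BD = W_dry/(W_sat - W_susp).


BD = 22.24 / (26.55 - 13.29) = 22.24 / 13.26 = 1.677 g/cm^3

1.677


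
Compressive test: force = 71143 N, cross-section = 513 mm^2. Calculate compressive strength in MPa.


CS = 71143 / 513 = 138.7 MPa

138.7


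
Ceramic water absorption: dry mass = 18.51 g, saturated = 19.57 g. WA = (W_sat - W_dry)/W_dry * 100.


WA = (19.57 - 18.51) / 18.51 * 100 = 5.73%

5.73


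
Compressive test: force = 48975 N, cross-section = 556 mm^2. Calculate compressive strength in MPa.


CS = 48975 / 556 = 88.1 MPa

88.1


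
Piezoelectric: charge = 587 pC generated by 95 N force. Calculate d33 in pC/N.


d33 = 587 / 95 = 6.2 pC/N

6.2


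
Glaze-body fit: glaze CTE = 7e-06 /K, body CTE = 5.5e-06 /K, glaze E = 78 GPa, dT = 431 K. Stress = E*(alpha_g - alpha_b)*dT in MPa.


Stress = 78*1000*(7e-06 - 5.5e-06)*431 = 50.4 MPa

50.4


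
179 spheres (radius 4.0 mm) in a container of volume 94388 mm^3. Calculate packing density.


V_sphere = 4/3*pi*4.0^3 = 268.0826 mm^3
Total V = 179*268.0826 = 47986.7854 mm^3
PD = 47986.7854 / 94388 = 0.508

0.508


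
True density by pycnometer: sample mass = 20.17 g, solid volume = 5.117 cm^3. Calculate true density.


TD = 20.17 / 5.117 = 3.942 g/cm^3

3.942


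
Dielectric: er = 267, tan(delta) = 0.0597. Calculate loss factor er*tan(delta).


Loss = 267 * 0.0597 = 15.94

15.94


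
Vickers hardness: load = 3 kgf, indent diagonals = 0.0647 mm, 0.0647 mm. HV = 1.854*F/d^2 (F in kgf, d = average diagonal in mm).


d_avg = (0.0647+0.0647)/2 = 0.0647 mm
HV = 1.854*3/0.0647^2 = 1329

1329


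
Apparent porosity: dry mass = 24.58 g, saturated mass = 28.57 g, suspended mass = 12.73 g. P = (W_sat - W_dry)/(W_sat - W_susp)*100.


P = (28.57 - 24.58) / (28.57 - 12.73) * 100 = 3.99 / 15.84 * 100 = 25.2%

25.2


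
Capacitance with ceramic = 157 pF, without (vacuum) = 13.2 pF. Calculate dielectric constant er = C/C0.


er = 157 / 13.2 = 11.89

11.89


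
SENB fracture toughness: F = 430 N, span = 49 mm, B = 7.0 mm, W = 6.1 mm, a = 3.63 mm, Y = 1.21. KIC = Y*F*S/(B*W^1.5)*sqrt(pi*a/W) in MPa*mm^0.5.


KIC = 1.21*430*49/(7.0*6.1^1.5)*sqrt(pi*3.63/6.1) = 330.54

330.54


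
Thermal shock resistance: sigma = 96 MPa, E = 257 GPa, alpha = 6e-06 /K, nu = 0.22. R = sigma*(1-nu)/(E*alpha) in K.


R = 96*(1-0.22)/(257*1000*6e-06) = 49 K

49


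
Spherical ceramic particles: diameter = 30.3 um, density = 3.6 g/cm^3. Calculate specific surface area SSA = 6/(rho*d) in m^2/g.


SSA = 6 / (3.6 * 30.3) = 0.055 m^2/g

0.055


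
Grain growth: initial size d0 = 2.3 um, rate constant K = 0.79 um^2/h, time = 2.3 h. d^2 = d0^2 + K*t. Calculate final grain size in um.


d^2 = 2.3^2 + 0.79*2.3 = 7.107
d = sqrt(7.107) = 2.67 um

2.67


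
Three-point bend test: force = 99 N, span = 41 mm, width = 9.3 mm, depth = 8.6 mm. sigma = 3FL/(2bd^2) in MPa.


sigma = 3*99*41/(2*9.3*8.6^2) = 8.9 MPa

8.9


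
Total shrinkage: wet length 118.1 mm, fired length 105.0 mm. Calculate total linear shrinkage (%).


TS = (118.1 - 105.0) / 118.1 * 100 = 11.09%

11.09


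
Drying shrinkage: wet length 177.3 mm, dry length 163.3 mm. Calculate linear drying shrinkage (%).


DS = (177.3 - 163.3) / 177.3 * 100 = 7.9%

7.9


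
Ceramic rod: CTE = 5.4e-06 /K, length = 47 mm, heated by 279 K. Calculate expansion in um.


dL = 5.4e-06 * 47 * 279 * 1000 = 70.81 um

70.81


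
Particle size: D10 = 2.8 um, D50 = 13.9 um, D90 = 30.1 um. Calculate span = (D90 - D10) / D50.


Span = (30.1 - 2.8) / 13.9 = 27.3 / 13.9 = 1.964

1.964


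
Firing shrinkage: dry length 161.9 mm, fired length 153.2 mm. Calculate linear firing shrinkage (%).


FS = (161.9 - 153.2) / 161.9 * 100 = 5.37%

5.37


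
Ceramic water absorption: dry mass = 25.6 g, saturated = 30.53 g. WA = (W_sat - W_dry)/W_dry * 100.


WA = (30.53 - 25.6) / 25.6 * 100 = 19.26%

19.26


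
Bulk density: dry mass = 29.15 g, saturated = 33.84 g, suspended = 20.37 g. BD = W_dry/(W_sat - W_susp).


BD = 29.15 / (33.84 - 20.37) = 29.15 / 13.47 = 2.164 g/cm^3

2.164


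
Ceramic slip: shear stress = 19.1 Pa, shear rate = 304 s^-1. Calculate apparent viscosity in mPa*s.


eta = tau/gamma * 1000 = 19.1/304 * 1000 = 62.8 mPa*s

62.8


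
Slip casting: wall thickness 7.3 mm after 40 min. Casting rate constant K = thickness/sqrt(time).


K = 7.3 / sqrt(40) = 7.3 / 6.3246 = 1.154 mm/min^0.5

1.154
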